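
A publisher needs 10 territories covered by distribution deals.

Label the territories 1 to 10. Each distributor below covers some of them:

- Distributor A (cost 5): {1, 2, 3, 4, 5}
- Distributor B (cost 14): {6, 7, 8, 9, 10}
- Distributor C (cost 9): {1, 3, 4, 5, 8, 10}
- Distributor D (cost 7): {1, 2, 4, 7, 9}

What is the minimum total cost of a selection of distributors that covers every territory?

A, B together cover every territory (A ∪ B = {1, 2, 3, 4, 5, 6, 7, 8, 9, 10}); total cost 5 + 14 = 19.
No covering selection has total cost below 19.

19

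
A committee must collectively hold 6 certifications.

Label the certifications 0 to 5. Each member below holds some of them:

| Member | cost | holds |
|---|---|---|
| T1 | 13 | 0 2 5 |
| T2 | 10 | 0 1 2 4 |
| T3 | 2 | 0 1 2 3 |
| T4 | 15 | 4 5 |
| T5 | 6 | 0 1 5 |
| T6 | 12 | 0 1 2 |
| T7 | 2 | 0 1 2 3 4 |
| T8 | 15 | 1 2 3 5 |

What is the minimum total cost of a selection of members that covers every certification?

8

T5, T7 together cover every certification (T5 ∪ T7 = {0, 1, 2, 3, 4, 5}); total cost 6 + 2 = 8.
No covering selection has total cost below 8.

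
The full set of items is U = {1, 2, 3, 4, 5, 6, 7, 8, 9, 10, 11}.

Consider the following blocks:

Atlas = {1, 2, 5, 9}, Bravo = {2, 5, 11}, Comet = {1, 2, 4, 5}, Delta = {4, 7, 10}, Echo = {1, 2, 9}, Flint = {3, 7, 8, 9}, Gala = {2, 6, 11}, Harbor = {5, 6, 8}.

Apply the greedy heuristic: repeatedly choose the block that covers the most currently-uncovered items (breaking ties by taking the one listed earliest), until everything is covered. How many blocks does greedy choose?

Greedy: pick Atlas (covers 4 new) → pick Delta (covers 3 new) → pick Flint (covers 2 new) → pick Gala (covers 2 new). Total picks: 4.

4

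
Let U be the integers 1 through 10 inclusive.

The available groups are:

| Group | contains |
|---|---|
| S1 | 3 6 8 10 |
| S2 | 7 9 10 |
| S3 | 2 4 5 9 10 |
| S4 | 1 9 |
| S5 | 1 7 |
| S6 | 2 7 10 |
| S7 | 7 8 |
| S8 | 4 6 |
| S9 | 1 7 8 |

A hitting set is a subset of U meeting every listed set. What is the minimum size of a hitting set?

3

Take H = {6, 7, 9}. Each listed group contains at least one of these, so H is a hitting set of size 3.
The groups S4, S7, S8 are pairwise disjoint, so any hitting set needs a separate point for each — at least 3. Hence 3 is optimal.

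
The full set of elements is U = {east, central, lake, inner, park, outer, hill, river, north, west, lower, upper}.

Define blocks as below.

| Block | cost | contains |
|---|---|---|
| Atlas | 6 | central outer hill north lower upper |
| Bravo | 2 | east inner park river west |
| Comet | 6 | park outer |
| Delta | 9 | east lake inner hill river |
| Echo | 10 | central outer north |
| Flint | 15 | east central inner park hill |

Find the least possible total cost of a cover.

17

Atlas, Bravo, Delta together cover every element (Atlas ∪ Bravo ∪ Delta = {east, central, lake, inner, park, outer, hill, river, north, west, lower, upper}); total cost 6 + 2 + 9 = 17.
No covering selection has total cost below 17.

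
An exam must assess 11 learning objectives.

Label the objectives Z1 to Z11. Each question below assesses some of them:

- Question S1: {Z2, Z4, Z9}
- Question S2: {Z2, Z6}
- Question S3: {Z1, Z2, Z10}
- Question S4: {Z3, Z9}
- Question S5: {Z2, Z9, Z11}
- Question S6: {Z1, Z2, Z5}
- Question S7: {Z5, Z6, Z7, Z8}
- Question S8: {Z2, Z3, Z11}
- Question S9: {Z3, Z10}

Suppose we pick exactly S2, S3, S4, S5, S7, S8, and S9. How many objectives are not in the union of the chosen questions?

Union of S2, S3, S4, S5, S7, S8, S9 = {Z1, Z2, Z3, Z5, Z6, Z7, Z8, Z9, Z10, Z11}.
Not covered: Z4 — 1 objective.

1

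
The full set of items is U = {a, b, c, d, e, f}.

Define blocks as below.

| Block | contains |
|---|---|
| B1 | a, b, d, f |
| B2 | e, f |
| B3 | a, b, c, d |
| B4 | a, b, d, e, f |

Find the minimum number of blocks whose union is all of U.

Take {B3, B4}. Their union is {a, b, c, d, e, f}, which is all 6 items.
No single block has all 6 items (the largest, B4, has 5), so 2 is optimal.

2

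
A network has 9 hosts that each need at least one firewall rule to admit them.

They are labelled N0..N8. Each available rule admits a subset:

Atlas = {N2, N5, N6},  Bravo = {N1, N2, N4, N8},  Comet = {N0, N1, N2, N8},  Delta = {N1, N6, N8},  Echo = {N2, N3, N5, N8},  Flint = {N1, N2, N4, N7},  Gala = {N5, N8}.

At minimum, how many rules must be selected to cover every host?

Take {Atlas, Comet, Echo, Flint}. Their union is {N0, N1, N2, N3, N4, N5, N6, N7, N8}, which is all 9 hosts.
Only Comet contains N0, so Comet is forced; the remaining 5 hosts need at least 3 more rules (each remaining rule adds at most 2) — so at least 4 rules are needed, and 4 is optimal.

4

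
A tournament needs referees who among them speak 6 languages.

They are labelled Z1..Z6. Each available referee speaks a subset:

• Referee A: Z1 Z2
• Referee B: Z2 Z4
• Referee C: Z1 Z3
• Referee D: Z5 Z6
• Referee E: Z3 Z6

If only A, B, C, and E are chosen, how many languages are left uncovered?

1

Union of A, B, C, E = {Z1, Z2, Z3, Z4, Z6}.
Not covered: Z5 — 1 language.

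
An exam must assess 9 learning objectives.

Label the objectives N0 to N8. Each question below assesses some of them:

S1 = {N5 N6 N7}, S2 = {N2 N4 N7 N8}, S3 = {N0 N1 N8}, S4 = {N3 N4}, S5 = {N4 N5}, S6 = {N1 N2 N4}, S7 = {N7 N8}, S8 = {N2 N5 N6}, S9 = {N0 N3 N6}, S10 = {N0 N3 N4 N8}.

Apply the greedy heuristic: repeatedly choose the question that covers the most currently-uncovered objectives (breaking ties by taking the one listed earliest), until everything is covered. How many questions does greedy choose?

Greedy: pick S2 (covers 4 new) → pick S9 (covers 3 new) → pick S1 (covers 1 new) → pick S3 (covers 1 new). Total picks: 4.
(The true minimum cover uses only 3 questions, so greedy is not optimal here.)

4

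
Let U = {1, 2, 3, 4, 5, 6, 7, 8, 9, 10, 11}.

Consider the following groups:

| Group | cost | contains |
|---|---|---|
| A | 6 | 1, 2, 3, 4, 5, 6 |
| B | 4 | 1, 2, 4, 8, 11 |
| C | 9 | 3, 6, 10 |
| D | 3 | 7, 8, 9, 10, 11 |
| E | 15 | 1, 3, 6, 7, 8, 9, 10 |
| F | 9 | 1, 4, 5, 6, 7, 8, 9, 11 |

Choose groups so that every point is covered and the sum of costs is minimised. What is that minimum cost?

A, D together cover every point (A ∪ D = {1, 2, 3, 4, 5, 6, 7, 8, 9, 10, 11}); total cost 6 + 3 = 9.
No covering selection has total cost below 9.

9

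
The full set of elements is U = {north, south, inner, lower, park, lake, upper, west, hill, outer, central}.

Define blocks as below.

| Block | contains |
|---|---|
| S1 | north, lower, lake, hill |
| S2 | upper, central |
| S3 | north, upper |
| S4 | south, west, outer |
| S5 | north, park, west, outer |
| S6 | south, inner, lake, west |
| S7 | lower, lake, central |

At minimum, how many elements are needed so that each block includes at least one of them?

H = {lower, upper, west} meets every block (each contains at least one member of H), and |H| = 3.
The blocks S3, S4, S7 are pairwise disjoint, so any hitting set needs a separate element for each — at least 3. Hence 3 is optimal.

3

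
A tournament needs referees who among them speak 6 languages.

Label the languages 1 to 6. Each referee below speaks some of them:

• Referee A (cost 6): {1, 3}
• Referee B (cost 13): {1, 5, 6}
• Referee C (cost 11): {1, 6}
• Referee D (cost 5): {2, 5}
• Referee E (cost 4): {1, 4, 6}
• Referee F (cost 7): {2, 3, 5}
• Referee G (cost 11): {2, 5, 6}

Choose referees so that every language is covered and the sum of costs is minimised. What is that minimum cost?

11

E, F together cover every language (E ∪ F = {1, 2, 3, 4, 5, 6}); total cost 4 + 7 = 11.
No covering selection has total cost below 11.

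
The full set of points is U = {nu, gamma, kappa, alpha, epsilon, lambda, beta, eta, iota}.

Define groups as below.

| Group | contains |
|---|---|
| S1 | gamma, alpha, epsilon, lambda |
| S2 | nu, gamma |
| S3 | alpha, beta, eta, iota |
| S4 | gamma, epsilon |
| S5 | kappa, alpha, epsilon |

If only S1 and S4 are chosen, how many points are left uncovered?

Union of S1, S4 = {gamma, alpha, epsilon, lambda}.
Not covered: nu, kappa, beta, eta, iota — 5 points.

5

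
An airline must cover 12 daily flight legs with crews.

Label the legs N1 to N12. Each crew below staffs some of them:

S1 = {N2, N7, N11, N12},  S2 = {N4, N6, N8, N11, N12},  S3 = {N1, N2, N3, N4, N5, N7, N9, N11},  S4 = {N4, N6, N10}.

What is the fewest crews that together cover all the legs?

S2 and S3 and S4 together: S2 ∪ S3 ∪ S4 = {N1, N2, N3, N4, N5, N6, N7, N8, N9, N10, N11, N12} — every leg is covered.
Only S3 contains N1, so S3 is forced; the remaining 4 legs need at least 2 more crews (each remaining crew adds at most 3) — so at least 3 crews are needed, and 3 is optimal.

3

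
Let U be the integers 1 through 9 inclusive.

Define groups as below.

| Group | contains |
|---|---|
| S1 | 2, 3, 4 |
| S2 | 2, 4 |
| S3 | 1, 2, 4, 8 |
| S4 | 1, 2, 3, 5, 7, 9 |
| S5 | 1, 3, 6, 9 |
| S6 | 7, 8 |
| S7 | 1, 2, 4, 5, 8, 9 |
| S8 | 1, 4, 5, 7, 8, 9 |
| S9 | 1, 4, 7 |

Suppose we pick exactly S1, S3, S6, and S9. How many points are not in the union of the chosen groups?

Union of S1, S3, S6, S9 = {1, 2, 3, 4, 7, 8}.
Not covered: 5, 6, 9 — 3 points.

3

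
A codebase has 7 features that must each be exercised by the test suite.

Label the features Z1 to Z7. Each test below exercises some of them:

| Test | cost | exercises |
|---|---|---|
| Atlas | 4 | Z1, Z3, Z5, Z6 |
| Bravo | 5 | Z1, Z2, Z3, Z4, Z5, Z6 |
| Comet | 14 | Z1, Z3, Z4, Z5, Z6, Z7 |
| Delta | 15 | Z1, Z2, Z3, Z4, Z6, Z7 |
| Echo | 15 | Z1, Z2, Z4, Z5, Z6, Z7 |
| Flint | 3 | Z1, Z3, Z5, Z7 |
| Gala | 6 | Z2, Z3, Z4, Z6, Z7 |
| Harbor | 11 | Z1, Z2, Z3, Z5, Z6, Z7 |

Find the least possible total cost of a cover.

Bravo, Flint together cover every feature (Bravo ∪ Flint = {Z1, Z2, Z3, Z4, Z5, Z6, Z7}); total cost 5 + 3 = 8.
No covering selection has total cost below 8.

8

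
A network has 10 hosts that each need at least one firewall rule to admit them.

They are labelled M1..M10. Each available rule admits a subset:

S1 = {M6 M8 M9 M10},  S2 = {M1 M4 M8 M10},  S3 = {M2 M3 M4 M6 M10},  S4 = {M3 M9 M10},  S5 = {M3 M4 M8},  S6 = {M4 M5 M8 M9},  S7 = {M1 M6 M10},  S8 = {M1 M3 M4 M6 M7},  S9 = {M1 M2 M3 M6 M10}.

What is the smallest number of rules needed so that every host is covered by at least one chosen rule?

Take {S6, S8, S9}. Their union is {M1, M2, M3, M4, M5, M6, M7, M8, M9, M10}, which is all 10 hosts.
Only S6 contains M5, so S6 is forced; the remaining 6 hosts need at least 2 more rules (each remaining rule adds at most 5) — so at least 3 rules are needed, and 3 is optimal.

3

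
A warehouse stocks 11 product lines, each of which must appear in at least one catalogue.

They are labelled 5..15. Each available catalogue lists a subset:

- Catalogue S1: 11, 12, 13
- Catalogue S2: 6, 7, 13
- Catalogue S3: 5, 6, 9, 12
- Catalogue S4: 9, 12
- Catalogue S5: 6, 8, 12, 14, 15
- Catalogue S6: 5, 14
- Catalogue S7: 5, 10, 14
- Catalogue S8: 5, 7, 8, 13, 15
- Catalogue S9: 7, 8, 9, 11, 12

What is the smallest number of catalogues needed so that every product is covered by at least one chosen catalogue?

S5 and S7 and S8 and S9 together: S5 ∪ S7 ∪ S8 ∪ S9 = {5, 6, 7, 8, 9, 10, 11, 12, 13, 14, 15} — every product is covered.
No 3 of the 9 catalogues cover everything (all 84 combinations miss at least one product), so 4 is optimal.

4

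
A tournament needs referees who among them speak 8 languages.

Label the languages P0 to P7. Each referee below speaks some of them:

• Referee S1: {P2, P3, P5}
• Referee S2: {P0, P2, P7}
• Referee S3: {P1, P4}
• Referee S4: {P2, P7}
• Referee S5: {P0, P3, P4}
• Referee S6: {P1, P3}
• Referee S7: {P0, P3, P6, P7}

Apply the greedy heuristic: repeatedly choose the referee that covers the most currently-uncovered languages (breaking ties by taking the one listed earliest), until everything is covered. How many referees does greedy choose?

Greedy: pick S7 (covers 4 new) → pick S1 (covers 2 new) → pick S3 (covers 2 new). Total picks: 3.

3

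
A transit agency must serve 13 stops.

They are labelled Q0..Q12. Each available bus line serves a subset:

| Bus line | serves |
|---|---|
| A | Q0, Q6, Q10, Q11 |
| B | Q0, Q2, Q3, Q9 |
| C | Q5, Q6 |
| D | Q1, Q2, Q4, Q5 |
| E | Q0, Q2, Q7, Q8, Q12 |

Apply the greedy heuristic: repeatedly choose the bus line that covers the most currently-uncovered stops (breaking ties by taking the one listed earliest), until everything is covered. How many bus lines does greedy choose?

4

Greedy: pick E (covers 5 new) → pick A (covers 3 new) → pick D (covers 3 new) → pick B (covers 2 new). Total picks: 4.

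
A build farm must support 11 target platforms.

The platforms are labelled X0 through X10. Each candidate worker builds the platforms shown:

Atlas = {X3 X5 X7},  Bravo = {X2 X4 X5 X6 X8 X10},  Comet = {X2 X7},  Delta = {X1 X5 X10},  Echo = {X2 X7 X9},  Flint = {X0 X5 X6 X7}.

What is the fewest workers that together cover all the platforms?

Take {Atlas, Bravo, Delta, Echo, Flint}. Their union is {X0, X1, X2, X3, X4, X5, X6, X7, X8, X9, X10}, which is all 11 platforms.
No 4 of the 6 workers cover everything (all 15 combinations miss at least one platform), so 5 is optimal.

5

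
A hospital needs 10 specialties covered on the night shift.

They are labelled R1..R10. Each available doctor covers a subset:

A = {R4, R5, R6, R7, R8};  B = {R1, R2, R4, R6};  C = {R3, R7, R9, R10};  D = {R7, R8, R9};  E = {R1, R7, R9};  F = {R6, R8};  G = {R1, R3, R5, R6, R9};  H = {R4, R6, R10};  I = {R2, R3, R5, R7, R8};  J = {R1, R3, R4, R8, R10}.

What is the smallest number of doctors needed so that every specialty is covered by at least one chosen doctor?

Take {A, B, C}. Their union is {R1, R2, R3, R4, R5, R6, R7, R8, R9, R10}, which is all 10 specialties.
No 2 of the 10 doctors cover everything (all 45 combinations miss at least one specialty), so 3 is optimal.

3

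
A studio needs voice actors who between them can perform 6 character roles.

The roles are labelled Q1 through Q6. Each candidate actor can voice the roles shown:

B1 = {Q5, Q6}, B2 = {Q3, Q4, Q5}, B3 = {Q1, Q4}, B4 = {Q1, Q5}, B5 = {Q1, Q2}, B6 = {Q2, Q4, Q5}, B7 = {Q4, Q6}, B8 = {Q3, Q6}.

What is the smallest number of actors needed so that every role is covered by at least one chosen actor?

B2 and B5 and B7 together: B2 ∪ B5 ∪ B7 = {Q1, Q2, Q3, Q4, Q5, Q6} — every role is covered.
No 2 of the 8 actors cover everything (all 28 combinations miss at least one role), so 3 is optimal.

3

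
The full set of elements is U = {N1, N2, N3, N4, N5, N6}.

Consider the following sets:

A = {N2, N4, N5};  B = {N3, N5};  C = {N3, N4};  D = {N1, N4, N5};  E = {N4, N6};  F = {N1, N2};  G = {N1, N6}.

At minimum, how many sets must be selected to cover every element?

3

B and E and F together: B ∪ E ∪ F = {N1, N2, N3, N4, N5, N6} — every element is covered.
No 2 of the 7 sets cover everything (all 21 combinations miss at least one element), so 3 is optimal.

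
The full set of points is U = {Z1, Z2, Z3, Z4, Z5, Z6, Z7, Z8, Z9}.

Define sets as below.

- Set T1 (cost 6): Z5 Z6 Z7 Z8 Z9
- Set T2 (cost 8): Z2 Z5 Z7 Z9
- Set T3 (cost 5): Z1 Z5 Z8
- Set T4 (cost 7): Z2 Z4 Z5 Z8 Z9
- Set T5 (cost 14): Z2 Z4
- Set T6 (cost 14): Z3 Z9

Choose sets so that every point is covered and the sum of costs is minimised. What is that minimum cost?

T1, T3, T4, T6 together cover every point (T1 ∪ T3 ∪ T4 ∪ T6 = {Z1, Z2, Z3, Z4, Z5, Z6, Z7, Z8, Z9}); total cost 6 + 5 + 7 + 14 = 32.
No covering selection has total cost below 32.

32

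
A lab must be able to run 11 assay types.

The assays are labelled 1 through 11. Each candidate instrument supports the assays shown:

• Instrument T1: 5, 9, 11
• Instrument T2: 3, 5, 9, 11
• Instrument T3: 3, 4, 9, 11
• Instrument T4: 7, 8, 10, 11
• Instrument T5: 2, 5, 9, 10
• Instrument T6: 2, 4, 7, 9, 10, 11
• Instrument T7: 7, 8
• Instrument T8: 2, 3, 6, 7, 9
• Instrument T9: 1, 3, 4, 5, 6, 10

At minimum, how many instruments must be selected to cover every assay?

T4 and T6 and T9 together: T4 ∪ T6 ∪ T9 = {1, 2, 3, 4, 5, 6, 7, 8, 9, 10, 11} — every assay is covered.
Only T9 contains 1, so T9 is forced; the remaining 5 assays need at least 2 more instruments (each remaining instrument adds at most 4) — so at least 3 instruments are needed, and 3 is optimal.

3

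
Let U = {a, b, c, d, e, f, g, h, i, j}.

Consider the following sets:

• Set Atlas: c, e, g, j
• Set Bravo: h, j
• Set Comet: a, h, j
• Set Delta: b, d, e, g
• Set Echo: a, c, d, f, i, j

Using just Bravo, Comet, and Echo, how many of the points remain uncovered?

3

Union of Bravo, Comet, Echo = {a, c, d, f, h, i, j}.
Not covered: b, e, g — 3 points.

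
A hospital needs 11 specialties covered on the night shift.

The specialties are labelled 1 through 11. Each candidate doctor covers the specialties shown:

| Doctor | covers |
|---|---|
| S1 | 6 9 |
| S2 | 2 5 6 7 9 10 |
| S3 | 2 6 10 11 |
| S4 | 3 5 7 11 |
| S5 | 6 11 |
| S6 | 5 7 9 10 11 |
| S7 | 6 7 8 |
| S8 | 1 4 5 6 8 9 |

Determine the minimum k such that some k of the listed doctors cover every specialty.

3

Take {S3, S4, S8}. Their union is {1, 2, 3, 4, 5, 6, 7, 8, 9, 10, 11}, which is all 11 specialties.
Only S8 contains 1, so S8 is forced; the remaining 5 specialties need at least 2 more doctors (each remaining doctor adds at most 3) — so at least 3 doctors are needed, and 3 is optimal.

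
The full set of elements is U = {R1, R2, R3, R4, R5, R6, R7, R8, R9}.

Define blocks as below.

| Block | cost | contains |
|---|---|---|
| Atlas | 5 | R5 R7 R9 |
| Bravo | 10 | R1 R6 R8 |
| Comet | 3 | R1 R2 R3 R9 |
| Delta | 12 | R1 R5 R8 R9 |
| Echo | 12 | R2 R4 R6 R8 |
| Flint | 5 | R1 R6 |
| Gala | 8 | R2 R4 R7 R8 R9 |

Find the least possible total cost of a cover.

20

Atlas, Comet, Echo together cover every element (Atlas ∪ Comet ∪ Echo = {R1, R2, R3, R4, R5, R6, R7, R8, R9}); total cost 5 + 3 + 12 = 20.
No covering selection has total cost below 20.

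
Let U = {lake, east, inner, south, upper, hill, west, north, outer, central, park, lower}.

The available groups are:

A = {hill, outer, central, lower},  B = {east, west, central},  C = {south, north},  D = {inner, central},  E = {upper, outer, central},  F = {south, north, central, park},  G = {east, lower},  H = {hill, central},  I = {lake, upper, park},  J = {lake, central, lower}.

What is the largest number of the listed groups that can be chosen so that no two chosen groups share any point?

4

C, G, H, I are pairwise disjoint (C={south,north}; G={east,lower}; H={hill,central}; I={lake,upper,park}).
Every remaining group overlaps one of these, and no 5 of the listed groups are pairwise disjoint, so 4 is the maximum.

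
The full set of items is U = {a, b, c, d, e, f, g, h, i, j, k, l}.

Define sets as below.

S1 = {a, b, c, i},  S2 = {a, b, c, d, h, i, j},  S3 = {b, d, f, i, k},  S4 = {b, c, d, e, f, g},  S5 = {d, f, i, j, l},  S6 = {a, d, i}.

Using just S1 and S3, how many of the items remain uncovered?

5

Union of S1, S3 = {a, b, c, d, f, i, k}.
Not covered: e, g, h, j, l — 5 items.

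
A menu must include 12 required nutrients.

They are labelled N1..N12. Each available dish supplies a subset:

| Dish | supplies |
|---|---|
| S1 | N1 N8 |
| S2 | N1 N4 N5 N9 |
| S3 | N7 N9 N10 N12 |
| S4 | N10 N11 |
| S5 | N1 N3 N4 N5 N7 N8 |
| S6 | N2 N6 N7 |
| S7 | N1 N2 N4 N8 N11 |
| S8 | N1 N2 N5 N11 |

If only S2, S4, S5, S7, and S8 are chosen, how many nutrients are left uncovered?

2

Union of S2, S4, S5, S7, S8 = {N1, N2, N3, N4, N5, N7, N8, N9, N10, N11}.
Not covered: N6, N12 — 2 nutrients.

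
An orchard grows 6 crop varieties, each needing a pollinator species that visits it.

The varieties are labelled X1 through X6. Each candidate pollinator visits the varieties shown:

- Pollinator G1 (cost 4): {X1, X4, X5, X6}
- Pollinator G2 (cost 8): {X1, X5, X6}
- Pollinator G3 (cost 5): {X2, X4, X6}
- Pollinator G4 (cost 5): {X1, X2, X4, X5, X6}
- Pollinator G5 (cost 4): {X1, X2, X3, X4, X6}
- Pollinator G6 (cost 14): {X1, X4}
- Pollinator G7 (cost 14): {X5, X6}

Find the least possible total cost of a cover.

G1, G5 together cover every variety (G1 ∪ G5 = {X1, X2, X3, X4, X5, X6}); total cost 4 + 4 = 8.
No covering selection has total cost below 8.

8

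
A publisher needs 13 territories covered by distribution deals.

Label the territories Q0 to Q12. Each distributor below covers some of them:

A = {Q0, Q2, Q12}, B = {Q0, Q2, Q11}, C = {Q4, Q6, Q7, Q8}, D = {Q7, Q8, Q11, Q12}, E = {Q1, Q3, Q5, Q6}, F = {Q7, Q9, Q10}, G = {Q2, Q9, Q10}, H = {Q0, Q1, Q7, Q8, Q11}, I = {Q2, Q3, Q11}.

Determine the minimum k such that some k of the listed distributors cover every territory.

A and B and C and E and G together: A ∪ B ∪ C ∪ E ∪ G = {Q0, Q1, Q2, Q3, Q4, Q5, Q6, Q7, Q8, Q9, Q10, Q11, Q12} — every territory is covered.
No 4 of the 9 distributors cover everything (all 126 combinations miss at least one territory), so 5 is optimal.

5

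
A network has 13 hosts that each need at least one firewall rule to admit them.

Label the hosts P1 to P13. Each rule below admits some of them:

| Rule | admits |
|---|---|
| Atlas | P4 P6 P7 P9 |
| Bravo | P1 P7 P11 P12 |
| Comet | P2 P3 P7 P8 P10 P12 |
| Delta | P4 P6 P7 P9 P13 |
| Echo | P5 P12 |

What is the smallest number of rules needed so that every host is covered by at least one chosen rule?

4

Take {Bravo, Comet, Delta, Echo}. Their union is {P1, P2, P3, P4, P5, P6, P7, P8, P9, P10, P11, P12, P13}, which is all 13 hosts.
Only Bravo contains P1, so Bravo is forced; the remaining 9 hosts need at least 3 more rules (each remaining rule adds at most 4) — so at least 4 rules are needed, and 4 is optimal.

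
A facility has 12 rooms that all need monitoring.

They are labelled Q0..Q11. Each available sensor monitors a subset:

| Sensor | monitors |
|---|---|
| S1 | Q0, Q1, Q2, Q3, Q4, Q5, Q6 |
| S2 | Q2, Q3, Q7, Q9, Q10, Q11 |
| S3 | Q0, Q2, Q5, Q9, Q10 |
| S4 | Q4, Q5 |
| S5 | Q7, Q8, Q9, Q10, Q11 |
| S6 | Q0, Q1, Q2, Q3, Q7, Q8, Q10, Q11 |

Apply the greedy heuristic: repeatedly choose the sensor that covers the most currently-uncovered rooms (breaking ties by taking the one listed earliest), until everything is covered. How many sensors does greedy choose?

Greedy: pick S6 (covers 8 new) → pick S1 (covers 3 new) → pick S2 (covers 1 new). Total picks: 3.
(The true minimum cover uses only 2 sensors, so greedy is not optimal here.)

3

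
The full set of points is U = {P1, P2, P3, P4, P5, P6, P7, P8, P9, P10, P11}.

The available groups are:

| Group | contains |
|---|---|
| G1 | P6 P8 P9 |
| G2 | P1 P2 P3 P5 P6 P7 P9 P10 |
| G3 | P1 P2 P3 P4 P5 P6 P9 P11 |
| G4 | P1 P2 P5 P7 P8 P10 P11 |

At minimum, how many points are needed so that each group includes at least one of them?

H = {P2, P9} meets every group (each contains at least one member of H), and |H| = 2.
No single point lies in every group, so at least 2 are needed and 2 is optimal.

2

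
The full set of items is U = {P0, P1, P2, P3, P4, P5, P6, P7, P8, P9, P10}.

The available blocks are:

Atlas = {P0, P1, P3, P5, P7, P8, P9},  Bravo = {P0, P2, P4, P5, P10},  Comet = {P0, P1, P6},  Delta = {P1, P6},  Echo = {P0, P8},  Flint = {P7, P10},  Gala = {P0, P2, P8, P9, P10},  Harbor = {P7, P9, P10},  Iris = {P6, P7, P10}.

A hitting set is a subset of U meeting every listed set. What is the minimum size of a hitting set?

3

Take H = {P1, P8, P10}. Each listed block contains at least one of these, so H is a hitting set of size 3.
The blocks Delta, Echo, Flint are pairwise disjoint, so any hitting set needs a separate item for each — at least 3. Hence 3 is optimal.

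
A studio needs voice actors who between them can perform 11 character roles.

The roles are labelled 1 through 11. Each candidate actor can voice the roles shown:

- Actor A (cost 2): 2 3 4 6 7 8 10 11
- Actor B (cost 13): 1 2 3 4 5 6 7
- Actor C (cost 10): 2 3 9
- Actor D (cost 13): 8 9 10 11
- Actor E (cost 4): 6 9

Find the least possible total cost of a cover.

19

A, B, E together cover every role (A ∪ B ∪ E = {1, 2, 3, 4, 5, 6, 7, 8, 9, 10, 11}); total cost 2 + 13 + 4 = 19.
No covering selection has total cost below 19.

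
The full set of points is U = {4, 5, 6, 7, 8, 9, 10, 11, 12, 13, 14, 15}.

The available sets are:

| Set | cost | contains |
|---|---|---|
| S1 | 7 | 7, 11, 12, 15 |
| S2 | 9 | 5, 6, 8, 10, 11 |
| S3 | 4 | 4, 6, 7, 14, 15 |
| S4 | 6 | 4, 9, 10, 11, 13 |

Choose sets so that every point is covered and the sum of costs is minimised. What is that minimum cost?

S1, S2, S3, S4 together cover every point (S1 ∪ S2 ∪ S3 ∪ S4 = {4, 5, 6, 7, 8, 9, 10, 11, 12, 13, 14, 15}); total cost 7 + 9 + 4 + 6 = 26.
No covering selection has total cost below 26.

26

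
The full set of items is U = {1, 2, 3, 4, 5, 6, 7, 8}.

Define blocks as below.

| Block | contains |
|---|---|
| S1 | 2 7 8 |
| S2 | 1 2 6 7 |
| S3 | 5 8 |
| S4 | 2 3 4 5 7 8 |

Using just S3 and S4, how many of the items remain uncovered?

Union of S3, S4 = {2, 3, 4, 5, 7, 8}.
Not covered: 1, 6 — 2 items.

2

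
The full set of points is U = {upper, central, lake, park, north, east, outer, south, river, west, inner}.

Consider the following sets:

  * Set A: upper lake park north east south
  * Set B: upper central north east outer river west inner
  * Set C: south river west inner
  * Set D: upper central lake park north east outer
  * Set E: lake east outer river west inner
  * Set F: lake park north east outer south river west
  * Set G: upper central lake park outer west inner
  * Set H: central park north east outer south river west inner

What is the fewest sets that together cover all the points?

2

Take {A, B}. Their union is {upper, central, lake, park, north, east, outer, south, river, west, inner}, which is all 11 points.
No single set has all 11 points (the largest, H, has 9), so 2 is optimal.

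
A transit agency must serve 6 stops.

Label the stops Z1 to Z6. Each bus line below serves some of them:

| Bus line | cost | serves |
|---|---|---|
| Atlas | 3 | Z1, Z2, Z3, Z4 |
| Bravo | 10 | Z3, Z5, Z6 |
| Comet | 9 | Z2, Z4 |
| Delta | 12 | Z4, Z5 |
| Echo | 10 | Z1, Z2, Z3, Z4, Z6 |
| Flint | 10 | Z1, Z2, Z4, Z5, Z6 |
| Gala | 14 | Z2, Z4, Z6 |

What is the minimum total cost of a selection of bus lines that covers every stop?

Atlas, Bravo together cover every stop (Atlas ∪ Bravo = {Z1, Z2, Z3, Z4, Z5, Z6}); total cost 3 + 10 = 13.
No covering selection has total cost below 13.

13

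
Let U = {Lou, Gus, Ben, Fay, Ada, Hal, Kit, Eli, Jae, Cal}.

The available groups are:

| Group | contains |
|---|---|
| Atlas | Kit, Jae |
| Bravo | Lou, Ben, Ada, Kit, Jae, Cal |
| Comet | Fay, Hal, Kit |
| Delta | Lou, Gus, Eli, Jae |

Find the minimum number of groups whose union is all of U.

Bravo and Comet and Delta together: Bravo ∪ Comet ∪ Delta = {Lou, Gus, Ben, Fay, Ada, Hal, Kit, Eli, Jae, Cal} — every element is covered.
Only Delta contains Gus, so Delta is forced; the remaining 6 elements need at least 2 more groups (each remaining group adds at most 4) — so at least 3 groups are needed, and 3 is optimal.

3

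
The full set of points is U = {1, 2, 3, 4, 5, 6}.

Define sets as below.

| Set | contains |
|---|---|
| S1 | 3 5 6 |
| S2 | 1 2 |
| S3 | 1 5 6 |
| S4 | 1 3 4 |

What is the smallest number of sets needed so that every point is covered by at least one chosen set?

S1 and S2 and S4 together: S1 ∪ S2 ∪ S4 = {1, 2, 3, 4, 5, 6} — every point is covered.
Only S2 contains 2, so S2 is forced; the remaining 4 points need at least 2 more sets (each remaining set adds at most 3) — so at least 3 sets are needed, and 3 is optimal.

3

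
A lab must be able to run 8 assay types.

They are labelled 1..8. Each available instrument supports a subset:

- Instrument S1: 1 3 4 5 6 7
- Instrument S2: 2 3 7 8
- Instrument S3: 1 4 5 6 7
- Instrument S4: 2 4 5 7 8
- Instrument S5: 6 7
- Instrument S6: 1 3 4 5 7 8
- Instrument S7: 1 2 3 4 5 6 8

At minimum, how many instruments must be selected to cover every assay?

Take {S4, S7}. Their union is {1, 2, 3, 4, 5, 6, 7, 8}, which is all 8 assays.
No single instrument has all 8 assays (the largest, S7, has 7), so 2 is optimal.

2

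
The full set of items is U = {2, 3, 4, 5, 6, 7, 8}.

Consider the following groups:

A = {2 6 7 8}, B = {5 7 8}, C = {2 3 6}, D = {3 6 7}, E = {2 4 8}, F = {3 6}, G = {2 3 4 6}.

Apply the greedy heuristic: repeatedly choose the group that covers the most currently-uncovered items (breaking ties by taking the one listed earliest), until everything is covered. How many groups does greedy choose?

Greedy: pick A (covers 4 new) → pick G (covers 2 new) → pick B (covers 1 new). Total picks: 3.
(The true minimum cover uses only 2 groups, so greedy is not optimal here.)

3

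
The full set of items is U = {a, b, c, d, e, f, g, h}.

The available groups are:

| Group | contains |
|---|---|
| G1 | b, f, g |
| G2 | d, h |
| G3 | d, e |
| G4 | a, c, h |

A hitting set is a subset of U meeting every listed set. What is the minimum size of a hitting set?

T = {b, e, h} meets every group (each contains at least one member of T), and |T| = 3.
The groups G1, G3, G4 are pairwise disjoint, so any hitting set needs a separate item for each — at least 3. Hence 3 is optimal.

3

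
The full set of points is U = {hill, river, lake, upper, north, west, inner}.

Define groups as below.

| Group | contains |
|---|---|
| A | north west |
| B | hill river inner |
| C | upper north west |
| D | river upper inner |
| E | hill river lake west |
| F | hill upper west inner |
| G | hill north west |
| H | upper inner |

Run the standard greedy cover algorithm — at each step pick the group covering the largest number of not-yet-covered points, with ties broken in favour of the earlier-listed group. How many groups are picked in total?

3

Greedy: pick E (covers 4 new) → pick C (covers 2 new) → pick B (covers 1 new). Total picks: 3.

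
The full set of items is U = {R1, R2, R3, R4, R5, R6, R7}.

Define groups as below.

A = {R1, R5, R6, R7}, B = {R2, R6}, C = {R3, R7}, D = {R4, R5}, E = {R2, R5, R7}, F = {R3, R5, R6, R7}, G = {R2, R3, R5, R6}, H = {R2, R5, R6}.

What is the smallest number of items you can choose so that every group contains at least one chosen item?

3

The 3 items {R2, R3, R5} hit every group.
The groups B, C, D are pairwise disjoint, so any hitting set needs a separate item for each — at least 3. Hence 3 is optimal.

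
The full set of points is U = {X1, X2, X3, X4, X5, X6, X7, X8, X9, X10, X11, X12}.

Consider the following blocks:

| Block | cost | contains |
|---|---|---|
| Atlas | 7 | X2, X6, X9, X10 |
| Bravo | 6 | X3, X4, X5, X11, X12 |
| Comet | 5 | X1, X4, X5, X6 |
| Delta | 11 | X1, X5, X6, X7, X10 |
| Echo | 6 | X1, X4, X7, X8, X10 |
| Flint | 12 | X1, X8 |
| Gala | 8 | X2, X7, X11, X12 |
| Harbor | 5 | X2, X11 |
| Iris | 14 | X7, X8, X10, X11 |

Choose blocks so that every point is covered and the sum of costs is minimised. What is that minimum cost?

19

Atlas, Bravo, Echo together cover every point (Atlas ∪ Bravo ∪ Echo = {X1, X2, X3, X4, X5, X6, X7, X8, X9, X10, X11, X12}); total cost 7 + 6 + 6 = 19.
No covering selection has total cost below 19.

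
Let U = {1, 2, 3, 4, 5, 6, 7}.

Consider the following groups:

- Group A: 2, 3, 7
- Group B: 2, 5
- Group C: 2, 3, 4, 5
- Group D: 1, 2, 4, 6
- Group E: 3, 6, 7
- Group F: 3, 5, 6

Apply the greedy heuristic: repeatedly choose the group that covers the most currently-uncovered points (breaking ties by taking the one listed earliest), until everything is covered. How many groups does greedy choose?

Greedy: pick C (covers 4 new) → pick D (covers 2 new) → pick A (covers 1 new). Total picks: 3.

3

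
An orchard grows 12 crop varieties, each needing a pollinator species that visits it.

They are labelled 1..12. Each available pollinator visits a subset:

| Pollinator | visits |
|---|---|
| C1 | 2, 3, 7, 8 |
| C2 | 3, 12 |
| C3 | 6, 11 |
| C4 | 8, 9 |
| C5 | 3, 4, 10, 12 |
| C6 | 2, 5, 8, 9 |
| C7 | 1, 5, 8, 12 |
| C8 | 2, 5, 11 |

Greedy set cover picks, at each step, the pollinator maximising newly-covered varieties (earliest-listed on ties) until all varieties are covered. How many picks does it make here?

Greedy: pick C1 (covers 4 new) → pick C5 (covers 3 new) → pick C3 (covers 2 new) → pick C6 (covers 2 new) → pick C7 (covers 1 new). Total picks: 5.

5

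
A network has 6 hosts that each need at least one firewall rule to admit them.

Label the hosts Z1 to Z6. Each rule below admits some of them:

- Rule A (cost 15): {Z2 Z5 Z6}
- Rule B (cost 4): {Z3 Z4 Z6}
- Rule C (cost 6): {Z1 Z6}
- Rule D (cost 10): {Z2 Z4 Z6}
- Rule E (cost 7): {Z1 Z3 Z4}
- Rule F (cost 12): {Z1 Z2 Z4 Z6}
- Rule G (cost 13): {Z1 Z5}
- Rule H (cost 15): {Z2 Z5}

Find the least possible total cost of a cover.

22

A, E together cover every host (A ∪ E = {Z1, Z2, Z3, Z4, Z5, Z6}); total cost 15 + 7 = 22.
The greedy pick B, C, A costs 25; no covering selection beats 22.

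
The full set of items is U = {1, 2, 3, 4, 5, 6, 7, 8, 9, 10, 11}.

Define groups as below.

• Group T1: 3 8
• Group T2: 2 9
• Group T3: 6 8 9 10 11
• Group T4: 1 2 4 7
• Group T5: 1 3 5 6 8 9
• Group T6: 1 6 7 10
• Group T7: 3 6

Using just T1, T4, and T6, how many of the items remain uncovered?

Union of T1, T4, T6 = {1, 2, 3, 4, 6, 7, 8, 10}.
Not covered: 5, 9, 11 — 3 items.

3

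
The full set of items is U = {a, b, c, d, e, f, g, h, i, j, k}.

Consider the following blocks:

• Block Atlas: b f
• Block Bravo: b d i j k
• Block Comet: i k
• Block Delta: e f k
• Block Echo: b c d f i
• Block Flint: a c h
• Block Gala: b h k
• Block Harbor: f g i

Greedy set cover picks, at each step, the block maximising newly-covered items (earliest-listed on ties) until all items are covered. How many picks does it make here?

Greedy: pick Bravo (covers 5 new) → pick Flint (covers 3 new) → pick Delta (covers 2 new) → pick Harbor (covers 1 new). Total picks: 4.

4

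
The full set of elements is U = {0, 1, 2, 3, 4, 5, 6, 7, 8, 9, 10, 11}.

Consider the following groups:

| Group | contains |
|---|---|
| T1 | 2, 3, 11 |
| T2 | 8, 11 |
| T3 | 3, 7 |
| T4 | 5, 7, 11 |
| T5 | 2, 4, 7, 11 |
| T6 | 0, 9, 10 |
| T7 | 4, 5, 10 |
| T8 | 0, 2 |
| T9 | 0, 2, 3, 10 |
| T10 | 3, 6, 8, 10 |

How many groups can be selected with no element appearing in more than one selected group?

4

T2, T3, T7, T8 are pairwise disjoint (T2={8,11}; T3={3,7}; T7={4,5,10}; T8={0,2}).
Every remaining group overlaps one of these, and no 5 of the listed groups are pairwise disjoint, so 4 is the maximum.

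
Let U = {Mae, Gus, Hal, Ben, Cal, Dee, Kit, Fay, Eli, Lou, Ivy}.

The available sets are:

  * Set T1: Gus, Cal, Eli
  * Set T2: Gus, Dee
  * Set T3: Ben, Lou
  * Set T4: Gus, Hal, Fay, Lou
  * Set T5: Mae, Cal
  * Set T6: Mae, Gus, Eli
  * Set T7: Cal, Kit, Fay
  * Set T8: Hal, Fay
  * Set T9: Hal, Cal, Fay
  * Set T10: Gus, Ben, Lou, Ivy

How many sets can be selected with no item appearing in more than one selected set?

T2, T3, T5, T8 are pairwise disjoint (T2={Gus,Dee}; T3={Ben,Lou}; T5={Mae,Cal}; T8={Hal,Fay}).
Every remaining set overlaps one of these, and no 5 of the listed sets are pairwise disjoint, so 4 is the maximum.

4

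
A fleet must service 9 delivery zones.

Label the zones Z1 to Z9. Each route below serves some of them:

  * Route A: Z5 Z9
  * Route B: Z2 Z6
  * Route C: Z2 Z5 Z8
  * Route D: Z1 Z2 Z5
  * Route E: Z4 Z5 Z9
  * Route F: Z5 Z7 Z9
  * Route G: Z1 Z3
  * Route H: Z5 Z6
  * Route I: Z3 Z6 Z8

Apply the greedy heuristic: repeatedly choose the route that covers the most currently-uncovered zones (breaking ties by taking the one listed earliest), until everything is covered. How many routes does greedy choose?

5

Greedy: pick C (covers 3 new) → pick E (covers 2 new) → pick G (covers 2 new) → pick B (covers 1 new) → pick F (covers 1 new). Total picks: 5.
(The true minimum cover uses only 4 routes, so greedy is not optimal here.)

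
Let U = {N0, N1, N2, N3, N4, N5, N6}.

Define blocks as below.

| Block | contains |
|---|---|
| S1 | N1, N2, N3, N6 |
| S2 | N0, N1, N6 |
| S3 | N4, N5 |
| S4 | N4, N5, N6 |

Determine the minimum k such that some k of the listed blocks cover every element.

Take {S1, S2, S3}. Their union is {N0, N1, N2, N3, N4, N5, N6}, which is all 7 elements.
Only S2 contains N0, so S2 is forced; the remaining 4 elements need at least 2 more blocks (each remaining block adds at most 2) — so at least 3 blocks are needed, and 3 is optimal.

3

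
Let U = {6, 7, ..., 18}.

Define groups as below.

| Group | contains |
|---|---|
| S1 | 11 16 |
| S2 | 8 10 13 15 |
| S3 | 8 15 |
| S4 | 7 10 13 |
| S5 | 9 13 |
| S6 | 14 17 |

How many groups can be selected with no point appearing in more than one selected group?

4

S1, S3, S4, S6 are pairwise disjoint (S1={11,16}; S3={8,15}; S4={7,10,13}; S6={14,17}).
Every remaining group overlaps one of these, and no 5 of the listed groups are pairwise disjoint, so 4 is the maximum.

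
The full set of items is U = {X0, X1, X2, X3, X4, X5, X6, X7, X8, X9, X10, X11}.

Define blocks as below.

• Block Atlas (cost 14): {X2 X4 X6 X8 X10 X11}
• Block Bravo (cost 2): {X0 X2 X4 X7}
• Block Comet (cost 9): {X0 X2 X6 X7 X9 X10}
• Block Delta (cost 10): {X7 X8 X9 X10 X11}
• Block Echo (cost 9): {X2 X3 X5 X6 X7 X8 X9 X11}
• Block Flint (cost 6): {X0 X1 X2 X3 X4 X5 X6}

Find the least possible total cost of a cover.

16

Delta, Flint together cover every item (Delta ∪ Flint = {X0, X1, X2, X3, X4, X5, X6, X7, X8, X9, X10, X11}); total cost 10 + 6 = 16.
The greedy pick Bravo, Echo, Flint, Comet costs 26; no covering selection beats 16.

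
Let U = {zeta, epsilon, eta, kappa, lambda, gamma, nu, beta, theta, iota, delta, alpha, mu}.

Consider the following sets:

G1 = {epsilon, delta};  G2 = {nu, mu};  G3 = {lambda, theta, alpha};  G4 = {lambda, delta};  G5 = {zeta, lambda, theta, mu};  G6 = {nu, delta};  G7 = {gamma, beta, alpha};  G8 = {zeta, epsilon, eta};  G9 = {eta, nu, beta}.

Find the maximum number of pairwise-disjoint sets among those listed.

G2, G4, G7, G8 are pairwise disjoint (G2={nu,mu}; G4={lambda,delta}; G7={gamma,beta,alpha}; G8={zeta,epsilon,eta}).
Every remaining set overlaps one of these, and no 5 of the listed sets are pairwise disjoint, so 4 is the maximum.

4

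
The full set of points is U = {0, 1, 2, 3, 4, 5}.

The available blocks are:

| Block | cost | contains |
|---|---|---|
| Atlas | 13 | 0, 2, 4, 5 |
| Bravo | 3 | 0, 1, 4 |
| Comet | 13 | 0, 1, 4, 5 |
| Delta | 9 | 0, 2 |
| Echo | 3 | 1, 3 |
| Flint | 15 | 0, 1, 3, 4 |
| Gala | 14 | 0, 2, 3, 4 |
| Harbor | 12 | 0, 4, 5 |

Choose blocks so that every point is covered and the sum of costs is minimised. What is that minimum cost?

16

Atlas, Echo together cover every point (Atlas ∪ Echo = {0, 1, 2, 3, 4, 5}); total cost 13 + 3 = 16.
The greedy pick Bravo, Echo, Atlas costs 19; no covering selection beats 16.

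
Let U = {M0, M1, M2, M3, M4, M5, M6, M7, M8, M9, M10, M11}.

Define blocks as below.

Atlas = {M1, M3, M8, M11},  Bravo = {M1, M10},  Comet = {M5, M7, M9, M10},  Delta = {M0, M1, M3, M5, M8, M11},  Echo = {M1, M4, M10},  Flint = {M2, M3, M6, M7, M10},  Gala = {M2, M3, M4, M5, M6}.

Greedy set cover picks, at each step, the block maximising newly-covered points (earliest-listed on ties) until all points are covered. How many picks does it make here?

Greedy: pick Delta (covers 6 new) → pick Flint (covers 4 new) → pick Comet (covers 1 new) → pick Echo (covers 1 new). Total picks: 4.
(The true minimum cover uses only 3 blocks, so greedy is not optimal here.)

4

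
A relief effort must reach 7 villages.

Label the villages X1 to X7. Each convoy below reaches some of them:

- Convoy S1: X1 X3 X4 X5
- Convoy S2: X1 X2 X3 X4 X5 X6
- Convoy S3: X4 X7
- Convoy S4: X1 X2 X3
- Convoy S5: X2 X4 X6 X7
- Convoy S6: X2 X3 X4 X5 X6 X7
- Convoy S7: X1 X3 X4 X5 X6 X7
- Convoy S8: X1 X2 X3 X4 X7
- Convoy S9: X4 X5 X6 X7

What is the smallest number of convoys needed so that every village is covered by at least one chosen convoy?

2

Take {S1, S6}. Their union is {X1, X2, X3, X4, X5, X6, X7}, which is all 7 villages.
No single convoy has all 7 villages (the largest, S2, has 6), so 2 is optimal.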